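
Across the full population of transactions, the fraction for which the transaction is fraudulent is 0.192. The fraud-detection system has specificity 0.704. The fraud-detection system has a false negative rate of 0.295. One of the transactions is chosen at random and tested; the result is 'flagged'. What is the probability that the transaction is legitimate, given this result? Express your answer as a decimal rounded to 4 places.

P(¬H | E) ≈ 0.6386

Write H for 'the transaction is fraudulent'. Prior odds H:¬H = 0.192/0.808 = 0.23762. For the 'flagged' outcome, the likelihood ratio is 0.705/0.296 = 2.3818.
Posterior odds = 0.23762 × 2.3818 = 0.56596, so P(H|E) = 0.56596/(1+0.56596) = 0.3614. Then P(¬H|E) = 1 − 0.3614 = 0.6386.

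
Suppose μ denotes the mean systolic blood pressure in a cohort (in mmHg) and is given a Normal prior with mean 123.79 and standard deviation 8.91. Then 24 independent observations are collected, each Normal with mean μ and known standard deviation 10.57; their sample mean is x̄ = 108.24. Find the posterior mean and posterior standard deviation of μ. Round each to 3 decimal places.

With known σ, the Normal prior is conjugate. Weight on the data is w = (n/σ²)/(n/σ² + 1/τ₀²) = 0.214813/(0.214813+0.0125963) = 0.94461.
Posterior mean = w·x̄ + (1−w)·μ₀ = 0.94461·108.24 + 0.055391·123.79 = 109.101. Posterior variance = 1/(0.214813+0.0125963) = 4.39735, so SD = 2.097.

Posterior mean ≈ 109.101; posterior SD ≈ 2.097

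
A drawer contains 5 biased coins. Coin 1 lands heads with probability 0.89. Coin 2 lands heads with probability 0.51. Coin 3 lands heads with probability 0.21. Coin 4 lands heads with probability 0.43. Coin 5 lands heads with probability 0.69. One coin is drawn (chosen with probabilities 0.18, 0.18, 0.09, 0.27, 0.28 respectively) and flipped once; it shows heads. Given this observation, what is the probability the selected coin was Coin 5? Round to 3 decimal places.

Posterior probability ≈ 0.333

P(heads|C1) = 0.89; P(heads|C2) = 0.51; P(heads|C3) = 0.21; P(heads|C4) = 0.43; P(heads|C5) = 0.69.
Prior × likelihood for each source: 0.18·0.89=0.1602, 0.18·0.51=0.09180, 0.09·0.21=0.01890, 0.27·0.43=0.1161, 0.28·0.69=0.1932. Summing gives P(heads) = 0.58020.
P(Coin 5 | heads) = 0.1932 / 0.58020 = 0.333.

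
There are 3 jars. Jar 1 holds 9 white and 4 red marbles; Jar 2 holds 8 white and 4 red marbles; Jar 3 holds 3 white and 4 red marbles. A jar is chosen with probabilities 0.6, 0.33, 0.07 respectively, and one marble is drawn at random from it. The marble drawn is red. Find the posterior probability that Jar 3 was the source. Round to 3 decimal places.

Posterior probability ≈ 0.120

Tabulate prior·likelihood by source: [1] prior 0.6, lik 0.3077, product 0.1846; [2] prior 0.33, lik 0.3333, product 0.1100; [3] prior 0.07, lik 0.5714, product 0.04000.
Normalizing constant = 0.33462; the posterior for Jar 3 is its product over the sum, 0.04000/0.33462 = 0.120.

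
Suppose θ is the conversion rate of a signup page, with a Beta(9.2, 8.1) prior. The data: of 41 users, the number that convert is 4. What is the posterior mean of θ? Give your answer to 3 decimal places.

Observing 4 successes and 37 failures updates Beta(9.2, 8.1) by adding the success and failure counts to the two shape parameters: α = 9.2+4 = 13.2, β = 8.1+37 = 45.1.
Posterior mean = α/(α+β) = 13.2/58.3 = 0.226.

Posterior mean ≈ 0.226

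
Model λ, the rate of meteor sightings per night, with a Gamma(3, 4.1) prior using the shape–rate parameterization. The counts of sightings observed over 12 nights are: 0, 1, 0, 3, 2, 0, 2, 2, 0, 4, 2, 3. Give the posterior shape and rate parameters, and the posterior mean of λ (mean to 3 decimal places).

Posterior: Gamma(shape=22, rate=16.1); mean ≈ 1.366

Total count ∑xᵢ = 19 over n = 12 nights.
Gamma is conjugate to the Poisson likelihood: posterior is Gamma(shape = 3+19 = 22, rate = 4.1+12 = 16.1).
Posterior mean = shape/rate = 22/16.1 = 1.366.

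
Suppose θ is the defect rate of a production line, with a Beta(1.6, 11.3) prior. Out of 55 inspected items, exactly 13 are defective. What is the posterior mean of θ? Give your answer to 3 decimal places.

Posterior mean ≈ 0.215

Observing 13 successes and 42 failures updates Beta(1.6, 11.3) by adding the success and failure counts to the two shape parameters: α = 1.6+13 = 14.6, β = 11.3+42 = 53.3.
Posterior mean = α/(α+β) = 14.6/67.9 = 0.215.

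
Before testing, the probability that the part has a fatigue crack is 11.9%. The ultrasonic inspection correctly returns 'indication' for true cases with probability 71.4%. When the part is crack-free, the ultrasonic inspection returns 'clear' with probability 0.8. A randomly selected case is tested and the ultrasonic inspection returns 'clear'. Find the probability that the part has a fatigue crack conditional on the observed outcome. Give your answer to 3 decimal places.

Write H for 'the part has a fatigue crack'. Prior odds H:¬H = 0.119/0.881 = 0.13507. For the 'clear' outcome, the likelihood ratio is 0.286/0.8 = 0.35750.
Posterior odds = 0.13507 × 0.35750 = 0.048289, so P(H|E) = 0.048289/(1+0.048289) = 0.046.

P(H | E) ≈ 0.046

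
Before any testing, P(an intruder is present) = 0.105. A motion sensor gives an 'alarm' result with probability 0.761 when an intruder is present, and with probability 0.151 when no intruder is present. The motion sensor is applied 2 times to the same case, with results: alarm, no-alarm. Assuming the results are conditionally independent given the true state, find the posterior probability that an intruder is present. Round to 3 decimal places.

With H the event that an intruder is present, the joint likelihood of the observed sequence is P(data|H) = 0.761·0.239 = 0.18188 and P(data|¬H) = 0.151·0.849 = 0.12820.
Bayes: P(H|data) = 0.105·0.18188 / (0.105·0.18188 + 0.895·0.12820) = 0.019097/0.13384 = 0.1427.

Posterior P(H) ≈ 0.143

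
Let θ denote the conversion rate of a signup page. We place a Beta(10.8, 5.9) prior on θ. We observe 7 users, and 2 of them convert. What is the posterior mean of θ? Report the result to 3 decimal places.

Posterior mean ≈ 0.540

Observing 2 successes and 5 failures updates Beta(10.8, 5.9) by adding the success and failure counts to the two shape parameters: α = 10.8+2 = 12.8, β = 5.9+5 = 10.9.
E[θ | data] = 12.8/(12.8+10.9) = 0.540.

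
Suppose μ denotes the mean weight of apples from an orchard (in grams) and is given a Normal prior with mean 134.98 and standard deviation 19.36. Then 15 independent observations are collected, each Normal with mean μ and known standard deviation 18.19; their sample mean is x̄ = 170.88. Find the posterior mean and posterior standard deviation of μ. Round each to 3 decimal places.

With known σ, the Normal prior is conjugate. Weight on the data is w = (n/σ²)/(n/σ² + 1/τ₀²) = 0.0453342/(0.0453342+0.00266802) = 0.94442.
Posterior mean = w·x̄ + (1−w)·μ₀ = 0.94442·170.88 + 0.055581·134.98 = 168.885. Posterior variance = 1/(0.0453342+0.00266802) = 20.8324, so SD = 4.564.

Posterior mean ≈ 168.885; posterior SD ≈ 4.564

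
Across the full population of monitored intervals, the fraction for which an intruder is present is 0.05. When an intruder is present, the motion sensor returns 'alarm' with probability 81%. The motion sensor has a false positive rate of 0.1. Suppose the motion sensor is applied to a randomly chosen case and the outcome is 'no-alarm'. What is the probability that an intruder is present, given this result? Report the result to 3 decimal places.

P(H | E) ≈ 0.011

Let H be the event that an intruder is present. P(H) = 0.05, so P(¬H) = 0.95. With E the 'no-alarm' result, P(E|H) = 0.19 and P(E|¬H) = 0.9.
P(E) = 0.19·0.05 + 0.9·0.95 = 0.0095000 + 0.85500 = 0.86450.
By Bayes' theorem, P(H|E) = 0.0095000 / 0.86450 = 0.011.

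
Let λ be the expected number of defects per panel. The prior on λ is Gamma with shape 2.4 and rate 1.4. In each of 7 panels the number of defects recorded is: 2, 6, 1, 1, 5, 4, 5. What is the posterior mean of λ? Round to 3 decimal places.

Posterior mean ≈ 3.143

The Poisson likelihood adds the total count to the shape and the number of exposure periods to the rate. Here ∑xᵢ = 24 and n = 7, so shape 2.4→26.4 and rate 1.4→8.4.
E[λ | data] = 26.4/8.4 = 3.143.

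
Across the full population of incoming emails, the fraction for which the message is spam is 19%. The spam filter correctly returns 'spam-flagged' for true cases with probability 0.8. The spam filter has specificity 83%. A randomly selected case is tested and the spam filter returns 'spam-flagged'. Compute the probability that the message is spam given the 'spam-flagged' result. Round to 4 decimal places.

Let H be the event that the message is spam. P(H) = 0.19, so P(¬H) = 0.81. With E the 'spam-flagged' result, P(E|H) = 0.8 and P(E|¬H) = 0.17.
P(E) = 0.8·0.19 + 0.17·0.81 = 0.15200 + 0.13770 = 0.28970.
By Bayes' theorem, P(H|E) = 0.15200 / 0.28970 = 0.5247.

P(H | E) ≈ 0.5247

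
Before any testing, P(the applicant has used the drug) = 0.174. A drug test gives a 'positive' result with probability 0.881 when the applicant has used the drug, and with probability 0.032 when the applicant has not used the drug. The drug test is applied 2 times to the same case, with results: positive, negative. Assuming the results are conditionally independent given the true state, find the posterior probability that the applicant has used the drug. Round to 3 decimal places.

Posterior P(H) ≈ 0.416

With H the event that the applicant has used the drug, the joint likelihood of the observed sequence is P(data|H) = 0.881·0.119 = 0.10484 and P(data|¬H) = 0.032·0.968 = 0.030976.
Bayes: P(H|data) = 0.174·0.10484 / (0.174·0.10484 + 0.826·0.030976) = 0.018242/0.043828 = 0.4162.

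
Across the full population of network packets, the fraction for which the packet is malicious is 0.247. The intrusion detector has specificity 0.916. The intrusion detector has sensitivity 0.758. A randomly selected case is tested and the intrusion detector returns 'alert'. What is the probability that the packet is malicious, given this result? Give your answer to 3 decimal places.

P(H | E) ≈ 0.747

Let H be the event that the packet is malicious. P(H) = 0.247, so P(¬H) = 0.753. With E the 'alert' result, P(E|H) = 0.758 and P(E|¬H) = 0.084.
P(E) = 0.758·0.247 + 0.084·0.753 = 0.18723 + 0.063252 = 0.25048.
By Bayes' theorem, P(H|E) = 0.18723 / 0.25048 = 0.747.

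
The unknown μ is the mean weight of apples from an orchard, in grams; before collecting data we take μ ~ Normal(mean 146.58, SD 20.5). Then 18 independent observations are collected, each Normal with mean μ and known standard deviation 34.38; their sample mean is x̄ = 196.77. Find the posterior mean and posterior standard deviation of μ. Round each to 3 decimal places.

Prior precision 1/τ₀² = 1/20.5² = 0.00237954; data precision n/σ² = 18/34.38² = 0.0152286.
Posterior precision = 0.00237954 + 0.0152286 = 0.0176082, giving posterior SD = 1/√0.0176082 = 7.536.
Posterior mean = (0.00237954·146.58 + 0.0152286·196.77) / 0.0176082 = 189.987.

Posterior mean ≈ 189.987; posterior SD ≈ 7.536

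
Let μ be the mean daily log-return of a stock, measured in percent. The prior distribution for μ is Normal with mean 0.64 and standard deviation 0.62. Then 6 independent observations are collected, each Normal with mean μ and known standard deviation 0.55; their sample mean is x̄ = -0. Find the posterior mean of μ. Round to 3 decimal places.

Prior precision 1/τ₀² = 1/0.62² = 2.60146; data precision n/σ² = 6/0.55² = 19.8347.
Posterior precision = 2.60146 + 19.8347 = 22.4362.
Posterior mean = (2.60146·0.64 + 19.8347·-0) / 22.4362 = 0.074.

Posterior mean ≈ 0.074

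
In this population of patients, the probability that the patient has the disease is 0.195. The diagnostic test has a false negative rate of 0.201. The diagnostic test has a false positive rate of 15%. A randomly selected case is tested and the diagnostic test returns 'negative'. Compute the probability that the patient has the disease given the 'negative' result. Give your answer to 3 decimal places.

Let H be the event that the patient has the disease. P(H) = 0.195, so P(¬H) = 0.805. With E the 'negative' result, P(E|H) = 0.201 and P(E|¬H) = 0.85.
P(E) = 0.201·0.195 + 0.85·0.805 = 0.039195 + 0.68425 = 0.72344.
By Bayes' theorem, P(H|E) = 0.039195 / 0.72344 = 0.054.

P(H | E) ≈ 0.054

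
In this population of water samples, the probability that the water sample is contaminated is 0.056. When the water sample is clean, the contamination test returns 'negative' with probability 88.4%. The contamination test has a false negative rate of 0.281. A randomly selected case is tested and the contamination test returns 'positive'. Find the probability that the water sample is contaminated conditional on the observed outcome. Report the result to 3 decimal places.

P(H | E) ≈ 0.269

Write H for 'the water sample is contaminated'. Prior odds H:¬H = 0.056/0.944 = 0.059322. For the 'positive' outcome, the likelihood ratio is 0.719/0.116 = 6.1983.
Posterior odds = 0.059322 × 6.1983 = 0.36769, so P(H|E) = 0.36769/(1+0.36769) = 0.269.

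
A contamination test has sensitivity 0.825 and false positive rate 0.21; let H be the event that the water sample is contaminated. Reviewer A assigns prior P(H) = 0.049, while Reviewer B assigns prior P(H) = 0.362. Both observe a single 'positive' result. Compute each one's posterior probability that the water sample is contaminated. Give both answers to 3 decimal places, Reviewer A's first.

Reviewer A: 0.168; Reviewer B: 0.690

The likelihood ratio for a 'positive' result is 0.825/0.21 = 3.9286.
Reviewer A: prior odds 0.049/0.951 = 0.051525; posterior odds 0.20242; posterior probability 0.168.
Reviewer B: prior odds 0.362/0.638 = 0.56740; posterior odds 2.2291; posterior probability 0.690.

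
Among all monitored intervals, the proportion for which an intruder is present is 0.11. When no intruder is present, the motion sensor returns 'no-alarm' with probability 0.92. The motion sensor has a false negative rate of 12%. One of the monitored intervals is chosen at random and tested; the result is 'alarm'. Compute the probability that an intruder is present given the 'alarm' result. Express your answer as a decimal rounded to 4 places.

Let H be the event that an intruder is present. P(H) = 0.11, so P(¬H) = 0.89. With E the 'alarm' result, P(E|H) = 0.88 and P(E|¬H) = 0.08.
P(E) = 0.88·0.11 + 0.08·0.89 = 0.096800 + 0.071200 = 0.16800.
By Bayes' theorem, P(H|E) = 0.096800 / 0.16800 = 0.5762.

P(H | E) ≈ 0.5762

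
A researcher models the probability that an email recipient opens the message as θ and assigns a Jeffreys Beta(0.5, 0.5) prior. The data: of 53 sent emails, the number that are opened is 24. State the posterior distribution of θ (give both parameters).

Observing 24 successes and 29 failures updates Beta(0.5, 0.5) by adding the success and failure counts to the two shape parameters: α = 0.5+24 = 24.5, β = 0.5+29 = 29.5.

Posterior: Beta(24.5, 29.5)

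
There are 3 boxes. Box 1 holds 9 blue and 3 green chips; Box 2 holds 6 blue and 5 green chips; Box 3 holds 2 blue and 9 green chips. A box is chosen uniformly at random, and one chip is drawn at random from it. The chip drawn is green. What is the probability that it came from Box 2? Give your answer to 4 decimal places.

Tabulate prior·likelihood by source: [1] prior 0.333333, lik 0.25, product 0.08333; [2] prior 0.333333, lik 0.4545, product 0.1515; [3] prior 0.333333, lik 0.8182, product 0.2727.
Normalizing constant = 0.50758; the posterior for Box 2 is its product over the sum, 0.1515/0.50758 = 0.2985.

Posterior probability ≈ 0.2985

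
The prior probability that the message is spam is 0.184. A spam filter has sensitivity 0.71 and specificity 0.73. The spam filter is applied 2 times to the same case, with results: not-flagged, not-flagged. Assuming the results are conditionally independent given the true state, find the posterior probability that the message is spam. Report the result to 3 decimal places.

Posterior P(H) ≈ 0.034

With H the event that the message is spam, the joint likelihood of the observed sequence is P(data|H) = 0.29·0.29 = 0.084100 and P(data|¬H) = 0.73·0.73 = 0.53290.
Bayes: P(H|data) = 0.184·0.084100 / (0.184·0.084100 + 0.816·0.53290) = 0.015474/0.45032 = 0.0344.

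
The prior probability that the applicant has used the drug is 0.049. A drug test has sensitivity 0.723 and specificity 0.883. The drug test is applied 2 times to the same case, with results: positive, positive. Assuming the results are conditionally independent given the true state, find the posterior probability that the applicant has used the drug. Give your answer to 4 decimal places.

With H the event that the applicant has used the drug, the joint likelihood of the observed sequence is P(data|H) = 0.723·0.723 = 0.52273 and P(data|¬H) = 0.117·0.117 = 0.013689.
Bayes: P(H|data) = 0.049·0.52273 / (0.049·0.52273 + 0.951·0.013689) = 0.025614/0.038632 = 0.6630.

Posterior P(H) ≈ 0.6630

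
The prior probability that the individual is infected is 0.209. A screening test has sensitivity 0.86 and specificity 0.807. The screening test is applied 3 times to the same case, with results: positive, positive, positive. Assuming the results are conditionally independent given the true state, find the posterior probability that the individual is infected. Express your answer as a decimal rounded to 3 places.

With H the event that the individual is infected, the joint likelihood of the observed sequence is P(data|H) = 0.86·0.86·0.86 = 0.63606 and P(data|¬H) = 0.193·0.193·0.193 = 0.0071891.
Bayes: P(H|data) = 0.209·0.63606 / (0.209·0.63606 + 0.791·0.0071891) = 0.13294/0.13862 = 0.9590.

Posterior P(H) ≈ 0.959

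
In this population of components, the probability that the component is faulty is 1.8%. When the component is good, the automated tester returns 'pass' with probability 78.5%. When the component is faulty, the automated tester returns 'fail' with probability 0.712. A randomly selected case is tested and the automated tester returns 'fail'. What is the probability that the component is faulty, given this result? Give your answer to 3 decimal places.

Write H for 'the component is faulty'. Prior odds H:¬H = 0.018/0.982 = 0.018330. For the 'fail' outcome, the likelihood ratio is 0.712/0.215 = 3.3116.
Posterior odds = 0.018330 × 3.3116 = 0.060702, so P(H|E) = 0.060702/(1+0.060702) = 0.057.

P(H | E) ≈ 0.057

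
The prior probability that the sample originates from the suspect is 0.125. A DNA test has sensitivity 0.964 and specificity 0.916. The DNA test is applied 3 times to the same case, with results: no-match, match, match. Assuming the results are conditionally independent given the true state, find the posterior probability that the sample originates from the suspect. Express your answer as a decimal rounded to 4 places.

Posterior P(H) ≈ 0.4251

Let H be the event that the sample originates from the suspect; start with P(H) = 0.125. P('match'|H) = 0.964, P('match'|¬H) = 0.084.
Update on result 1 ('no-match'): P(H) ← 0.036·0.1250 / (0.036·0.1250 + 0.916·0.8750) = 0.0045000/0.80600 = 0.0056.
Update on result 2 ('match'): P(H) ← 0.964·0.0056 / (0.964·0.0056 + 0.084·0.9944) = 0.0053821/0.088913 = 0.0605.
Update on result 3 ('match'): P(H) ← 0.964·0.0605 / (0.964·0.0605 + 0.084·0.9395) = 0.058353/0.13727 = 0.4251.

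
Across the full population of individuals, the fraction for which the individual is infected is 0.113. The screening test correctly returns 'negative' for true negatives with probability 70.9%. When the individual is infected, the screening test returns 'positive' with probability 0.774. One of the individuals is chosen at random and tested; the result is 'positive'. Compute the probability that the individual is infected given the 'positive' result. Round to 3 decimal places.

P(H | E) ≈ 0.253

Let H be the event that the individual is infected. P(H) = 0.113, so P(¬H) = 0.887. With E the 'positive' result, P(E|H) = 0.774 and P(E|¬H) = 0.291.
P(E) = 0.774·0.113 + 0.291·0.887 = 0.087462 + 0.25812 = 0.34558.
By Bayes' theorem, P(H|E) = 0.087462 / 0.34558 = 0.253.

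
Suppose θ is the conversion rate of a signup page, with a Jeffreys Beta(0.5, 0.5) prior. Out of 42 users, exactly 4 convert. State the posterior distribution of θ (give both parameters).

The binomial likelihood is conjugate to the Beta prior: with 4 successes and 38 failures, the posterior is Beta(0.5+4, 0.5+38) = Beta(4.5, 38.5).

Posterior: Beta(4.5, 38.5)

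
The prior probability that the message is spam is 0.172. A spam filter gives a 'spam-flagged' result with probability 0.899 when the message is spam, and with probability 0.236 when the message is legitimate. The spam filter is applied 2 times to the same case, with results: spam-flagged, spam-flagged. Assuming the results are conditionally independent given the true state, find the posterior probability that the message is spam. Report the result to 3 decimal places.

Let H be the event that the message is spam; start with P(H) = 0.172. P('spam-flagged'|H) = 0.899, P('spam-flagged'|¬H) = 0.236.
Update on result 1 ('spam-flagged'): P(H) ← 0.899·0.1720 / (0.899·0.1720 + 0.236·0.8280) = 0.15463/0.35004 = 0.4417.
Update on result 2 ('spam-flagged'): P(H) ← 0.899·0.4417 / (0.899·0.4417 + 0.236·0.5583) = 0.39713/0.52888 = 0.7509.

Posterior P(H) ≈ 0.751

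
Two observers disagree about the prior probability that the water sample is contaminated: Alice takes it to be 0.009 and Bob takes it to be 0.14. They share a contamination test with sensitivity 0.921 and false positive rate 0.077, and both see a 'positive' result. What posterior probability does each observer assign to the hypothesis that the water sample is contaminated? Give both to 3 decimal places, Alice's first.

Alice: 0.098; Bob: 0.661

P('+'|H) = 0.921, P('+'|¬H) = 0.077.
Alice: numerator 0.921·0.009 = 0.0082890; evidence = 0.0082890+0.077·0.991 = 0.084596; posterior = 0.098.
Bob: numerator 0.921·0.14 = 0.12894; evidence = 0.12894+0.077·0.86 = 0.19516; posterior = 0.661.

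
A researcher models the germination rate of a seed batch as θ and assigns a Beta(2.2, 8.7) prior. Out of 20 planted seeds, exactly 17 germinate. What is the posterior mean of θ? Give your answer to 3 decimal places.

Posterior mean ≈ 0.621

The binomial likelihood is conjugate to the Beta prior: with 17 successes and 3 failures, the posterior is Beta(2.2+17, 8.7+3) = Beta(19.2, 11.7).
E[θ | data] = 19.2/(19.2+11.7) = 0.621.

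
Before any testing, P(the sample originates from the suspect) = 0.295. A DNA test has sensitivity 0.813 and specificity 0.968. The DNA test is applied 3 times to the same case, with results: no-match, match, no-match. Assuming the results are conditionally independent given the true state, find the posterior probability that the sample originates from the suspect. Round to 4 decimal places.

Let H be the event that the sample originates from the suspect; start with P(H) = 0.295. P('match'|H) = 0.813, P('match'|¬H) = 0.032.
Update on result 1 ('no-match'): P(H) ← 0.187·0.2950 / (0.187·0.2950 + 0.968·0.7050) = 0.055165/0.73761 = 0.0748.
Update on result 2 ('match'): P(H) ← 0.813·0.0748 / (0.813·0.0748 + 0.032·0.9252) = 0.060804/0.090410 = 0.6725.
Update on result 3 ('no-match'): P(H) ← 0.187·0.6725 / (0.187·0.6725 + 0.968·0.3275) = 0.12576/0.44275 = 0.2840.

Posterior P(H) ≈ 0.2840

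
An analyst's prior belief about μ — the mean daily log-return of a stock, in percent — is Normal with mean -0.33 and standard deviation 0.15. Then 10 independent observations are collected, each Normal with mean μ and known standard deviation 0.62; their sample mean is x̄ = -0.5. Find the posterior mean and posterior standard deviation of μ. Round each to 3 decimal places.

With known σ, the Normal prior is conjugate. Weight on the data is w = (n/σ²)/(n/σ² + 1/τ₀²) = 26.0146/(26.0146+44.4444) = 0.36922.
Posterior mean = w·x̄ + (1−w)·μ₀ = 0.36922·-0.5 + 0.63078·-0.33 = -0.393. Posterior variance = 1/(26.0146+44.4444) = 0.0141926, so SD = 0.119.

Posterior mean ≈ -0.393; posterior SD ≈ 0.119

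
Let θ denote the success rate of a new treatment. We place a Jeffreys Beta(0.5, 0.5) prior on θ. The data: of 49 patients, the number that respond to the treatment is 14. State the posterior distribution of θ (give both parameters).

Observing 14 successes and 35 failures updates Beta(0.5, 0.5) by adding the success and failure counts to the two shape parameters: α = 0.5+14 = 14.5, β = 0.5+35 = 35.5.

Posterior: Beta(14.5, 35.5)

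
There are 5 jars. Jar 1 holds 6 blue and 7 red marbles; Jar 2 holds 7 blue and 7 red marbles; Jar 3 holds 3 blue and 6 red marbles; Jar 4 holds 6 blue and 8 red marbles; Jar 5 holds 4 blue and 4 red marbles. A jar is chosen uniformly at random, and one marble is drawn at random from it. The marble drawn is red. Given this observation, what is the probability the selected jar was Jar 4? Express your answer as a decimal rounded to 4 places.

Posterior probability ≈ 0.2058

P(red|Jar 1) = 0.5385; P(red|Jar 2) = 0.5; P(red|Jar 3) = 0.6667; P(red|Jar 4) = 0.5714; P(red|Jar 5) = 0.5.
Prior × likelihood for each source: 0.2·0.5385=0.1077, 0.2·0.5=0.1000, 0.2·0.6667=0.1333, 0.2·0.5714=0.1143, 0.2·0.5=0.1000. Summing gives P(red) = 0.55531.
P(Jar 4 | red) = 0.1143 / 0.55531 = 0.2058.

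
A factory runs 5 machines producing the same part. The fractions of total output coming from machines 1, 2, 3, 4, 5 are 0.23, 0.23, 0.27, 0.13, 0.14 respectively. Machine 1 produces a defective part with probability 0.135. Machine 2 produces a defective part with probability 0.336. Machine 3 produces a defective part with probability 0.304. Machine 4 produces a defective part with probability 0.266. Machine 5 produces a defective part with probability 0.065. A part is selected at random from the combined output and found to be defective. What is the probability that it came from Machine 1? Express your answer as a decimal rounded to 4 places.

Tabulate prior·likelihood by source: [1] prior 0.23, lik 0.135, product 0.03105; [2] prior 0.23, lik 0.336, product 0.07728; [3] prior 0.27, lik 0.304, product 0.08208; [4] prior 0.13, lik 0.266, product 0.03458; [5] prior 0.14, lik 0.065, product 0.009100.
Normalizing constant = 0.23409; the posterior for Machine 1 is its product over the sum, 0.03105/0.23409 = 0.1326.

Posterior probability ≈ 0.1326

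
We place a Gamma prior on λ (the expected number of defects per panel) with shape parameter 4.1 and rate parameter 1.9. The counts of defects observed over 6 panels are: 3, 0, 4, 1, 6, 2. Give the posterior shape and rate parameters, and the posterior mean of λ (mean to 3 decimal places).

Posterior: Gamma(shape=20.1, rate=7.9); mean ≈ 2.544

The Poisson likelihood adds the total count to the shape and the number of exposure periods to the rate. Here ∑xᵢ = 16 and n = 6, so shape 4.1→20.1 and rate 1.9→7.9.
Posterior mean = shape/rate = 20.1/7.9 = 2.544.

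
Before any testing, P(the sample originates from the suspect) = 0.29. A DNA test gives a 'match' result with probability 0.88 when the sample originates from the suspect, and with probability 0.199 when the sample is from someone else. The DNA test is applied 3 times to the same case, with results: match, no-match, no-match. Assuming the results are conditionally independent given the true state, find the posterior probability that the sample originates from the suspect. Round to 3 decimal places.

With H the event that the sample originates from the suspect, the joint likelihood of the observed sequence is P(data|H) = 0.88·0.12·0.12 = 0.012672 and P(data|¬H) = 0.199·0.801·0.801 = 0.12768.
Bayes: P(H|data) = 0.29·0.012672 / (0.29·0.012672 + 0.71·0.12768) = 0.0036749/0.094327 = 0.0390.

Posterior P(H) ≈ 0.039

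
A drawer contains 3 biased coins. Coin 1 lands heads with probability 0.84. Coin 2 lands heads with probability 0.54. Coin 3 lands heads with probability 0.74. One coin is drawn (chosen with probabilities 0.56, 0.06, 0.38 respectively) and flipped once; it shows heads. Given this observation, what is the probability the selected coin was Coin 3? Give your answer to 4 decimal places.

Posterior probability ≈ 0.3587

P(heads|C1) = 0.84; P(heads|C2) = 0.54; P(heads|C3) = 0.74.
Prior × likelihood for each source: 0.56·0.84=0.4704, 0.06·0.54=0.03240, 0.38·0.74=0.2812. Summing gives P(heads) = 0.78400.
P(Coin 3 | heads) = 0.2812 / 0.78400 = 0.3587.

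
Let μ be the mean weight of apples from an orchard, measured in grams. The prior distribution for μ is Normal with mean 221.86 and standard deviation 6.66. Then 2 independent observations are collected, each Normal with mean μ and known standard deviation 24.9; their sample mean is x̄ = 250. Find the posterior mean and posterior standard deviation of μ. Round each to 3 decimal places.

Posterior mean ≈ 225.382; posterior SD ≈ 6.229

With known σ, the Normal prior is conjugate. Weight on the data is w = (n/σ²)/(n/σ² + 1/τ₀²) = 0.00322575/(0.00322575+0.0225451) = 0.12517.
Posterior mean = w·x̄ + (1−w)·μ₀ = 0.12517·250 + 0.87483·221.86 = 225.382. Posterior variance = 1/(0.00322575+0.0225451) = 38.8036, so SD = 6.229.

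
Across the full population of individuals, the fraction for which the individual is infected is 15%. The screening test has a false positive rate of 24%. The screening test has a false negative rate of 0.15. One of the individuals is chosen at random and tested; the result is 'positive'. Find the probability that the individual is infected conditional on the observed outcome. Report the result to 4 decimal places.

P(H | E) ≈ 0.3846

Let H be the event that the individual is infected. P(H) = 0.15, so P(¬H) = 0.85. With E the 'positive' result, P(E|H) = 0.85 and P(E|¬H) = 0.24.
P(E) = 0.85·0.15 + 0.24·0.85 = 0.12750 + 0.20400 = 0.33150.
By Bayes' theorem, P(H|E) = 0.12750 / 0.33150 = 0.3846.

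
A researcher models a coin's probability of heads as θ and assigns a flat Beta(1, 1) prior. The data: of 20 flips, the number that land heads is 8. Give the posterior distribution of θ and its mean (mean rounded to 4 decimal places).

Posterior: Beta(9, 13); mean ≈ 0.4091

The binomial likelihood is conjugate to the Beta prior: with 8 successes and 12 failures, the posterior is Beta(1+8, 1+12) = Beta(9, 13).
E[θ | data] = 9/(9+13) = 0.4091.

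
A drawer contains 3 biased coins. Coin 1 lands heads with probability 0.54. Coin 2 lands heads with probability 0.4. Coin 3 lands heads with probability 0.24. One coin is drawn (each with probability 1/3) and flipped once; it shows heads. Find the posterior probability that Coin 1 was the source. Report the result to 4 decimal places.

Tabulate prior·likelihood by source: [1] prior 0.333333, lik 0.54, product 0.1800; [2] prior 0.333333, lik 0.4, product 0.1333; [3] prior 0.333333, lik 0.24, product 0.08000.
Normalizing constant = 0.39333; the posterior for Coin 1 is its product over the sum, 0.1800/0.39333 = 0.4576.

Posterior probability ≈ 0.4576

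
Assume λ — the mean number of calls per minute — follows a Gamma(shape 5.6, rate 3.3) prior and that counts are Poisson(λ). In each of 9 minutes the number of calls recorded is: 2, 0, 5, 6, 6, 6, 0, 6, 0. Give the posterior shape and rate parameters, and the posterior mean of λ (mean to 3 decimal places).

Posterior: Gamma(shape=36.6, rate=12.3); mean ≈ 2.976

Total count ∑xᵢ = 31 over n = 9 minutes.
Gamma is conjugate to the Poisson likelihood: posterior is Gamma(shape = 5.6+31 = 36.6, rate = 3.3+9 = 12.3).
E[λ | data] = 36.6/12.3 = 2.976.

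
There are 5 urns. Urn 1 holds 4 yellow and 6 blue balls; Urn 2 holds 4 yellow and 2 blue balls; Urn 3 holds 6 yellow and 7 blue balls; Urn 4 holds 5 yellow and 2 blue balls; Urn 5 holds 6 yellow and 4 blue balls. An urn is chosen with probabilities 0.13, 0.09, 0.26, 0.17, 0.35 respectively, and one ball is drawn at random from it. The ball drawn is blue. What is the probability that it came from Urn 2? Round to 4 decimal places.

Posterior probability ≈ 0.0687

Tabulate prior·likelihood by source: [1] prior 0.13, lik 0.6, product 0.07800; [2] prior 0.09, lik 0.3333, product 0.03000; [3] prior 0.26, lik 0.5385, product 0.1400; [4] prior 0.17, lik 0.2857, product 0.04857; [5] prior 0.35, lik 0.4, product 0.1400.
Normalizing constant = 0.43657; the posterior for Urn 2 is its product over the sum, 0.03000/0.43657 = 0.0687.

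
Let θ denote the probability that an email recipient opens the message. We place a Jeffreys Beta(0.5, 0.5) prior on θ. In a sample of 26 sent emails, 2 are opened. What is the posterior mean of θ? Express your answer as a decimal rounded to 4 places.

The binomial likelihood is conjugate to the Beta prior: with 2 successes and 24 failures, the posterior is Beta(0.5+2, 0.5+24) = Beta(2.5, 24.5).
Posterior mean = α/(α+β) = 2.5/27 = 0.0926.

Posterior mean ≈ 0.0926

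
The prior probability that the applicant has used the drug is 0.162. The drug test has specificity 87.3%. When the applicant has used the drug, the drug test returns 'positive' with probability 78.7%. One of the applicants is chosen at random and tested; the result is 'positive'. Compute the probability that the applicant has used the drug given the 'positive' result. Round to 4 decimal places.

Write H for 'the applicant has used the drug'. Prior odds H:¬H = 0.162/0.838 = 0.19332. For the 'positive' outcome, the likelihood ratio is 0.787/0.127 = 6.1969.
Posterior odds = 0.19332 × 6.1969 = 1.1980, so P(H|E) = 1.1980/(1+1.1980) = 0.5450.

P(H | E) ≈ 0.5450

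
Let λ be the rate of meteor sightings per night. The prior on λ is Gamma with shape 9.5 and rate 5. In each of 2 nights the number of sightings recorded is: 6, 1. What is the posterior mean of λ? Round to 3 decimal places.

Total count ∑xᵢ = 7 over n = 2 nights.
Gamma is conjugate to the Poisson likelihood: posterior is Gamma(shape = 9.5+7 = 16.5, rate = 5+2 = 7).
Posterior mean = shape/rate = 16.5/7 = 2.357.

Posterior mean ≈ 2.357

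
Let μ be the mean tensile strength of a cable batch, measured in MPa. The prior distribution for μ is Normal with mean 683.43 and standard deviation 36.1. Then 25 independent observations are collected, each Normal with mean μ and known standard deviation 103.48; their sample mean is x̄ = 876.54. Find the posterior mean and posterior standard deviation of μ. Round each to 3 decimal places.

With known σ, the Normal prior is conjugate. Weight on the data is w = (n/σ²)/(n/σ² + 1/τ₀²) = 0.00233468/(0.00233468+0.00076734) = 0.75263.
Posterior mean = w·x̄ + (1−w)·μ₀ = 0.75263·876.54 + 0.24737·683.43 = 828.771. Posterior variance = 1/(0.00233468+0.00076734) = 322.371, so SD = 17.955.

Posterior mean ≈ 828.771; posterior SD ≈ 17.955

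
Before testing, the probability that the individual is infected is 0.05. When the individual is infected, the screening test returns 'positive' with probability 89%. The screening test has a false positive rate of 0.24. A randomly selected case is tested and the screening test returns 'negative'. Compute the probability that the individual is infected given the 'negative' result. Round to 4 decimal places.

Let H be the event that the individual is infected. P(H) = 0.05, so P(¬H) = 0.95. With E the 'negative' result, P(E|H) = 0.11 and P(E|¬H) = 0.76.
P(E) = 0.11·0.05 + 0.76·0.95 = 0.0055000 + 0.72200 = 0.72750.
By Bayes' theorem, P(H|E) = 0.0055000 / 0.72750 = 0.0076.

P(H | E) ≈ 0.0076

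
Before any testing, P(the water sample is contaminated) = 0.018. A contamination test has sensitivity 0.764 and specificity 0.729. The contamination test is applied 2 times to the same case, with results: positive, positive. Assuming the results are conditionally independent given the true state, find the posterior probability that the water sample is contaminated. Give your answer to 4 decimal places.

Posterior P(H) ≈ 0.1272

With H the event that the water sample is contaminated, the joint likelihood of the observed sequence is P(data|H) = 0.764·0.764 = 0.58370 and P(data|¬H) = 0.271·0.271 = 0.073441.
Bayes: P(H|data) = 0.018·0.58370 / (0.018·0.58370 + 0.982·0.073441) = 0.010507/0.082626 = 0.1272.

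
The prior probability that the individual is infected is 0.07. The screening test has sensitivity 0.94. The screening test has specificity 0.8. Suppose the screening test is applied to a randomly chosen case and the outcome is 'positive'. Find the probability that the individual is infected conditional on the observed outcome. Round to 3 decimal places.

Write H for 'the individual is infected'. Prior odds H:¬H = 0.07/0.93 = 0.075269. For the 'positive' outcome, the likelihood ratio is 0.94/0.2 = 4.7000.
Posterior odds = 0.075269 × 4.7000 = 0.35376, so P(H|E) = 0.35376/(1+0.35376) = 0.261.

P(H | E) ≈ 0.261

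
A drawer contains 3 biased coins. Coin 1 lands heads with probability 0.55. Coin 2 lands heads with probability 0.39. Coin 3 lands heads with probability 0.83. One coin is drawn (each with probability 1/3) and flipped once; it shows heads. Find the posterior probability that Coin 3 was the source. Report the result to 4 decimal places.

Posterior probability ≈ 0.4689

Tabulate prior·likelihood by source: [1] prior 0.333333, lik 0.55, product 0.1833; [2] prior 0.333333, lik 0.39, product 0.1300; [3] prior 0.333333, lik 0.83, product 0.2767.
Normalizing constant = 0.59000; the posterior for Coin 3 is its product over the sum, 0.2767/0.59000 = 0.4689.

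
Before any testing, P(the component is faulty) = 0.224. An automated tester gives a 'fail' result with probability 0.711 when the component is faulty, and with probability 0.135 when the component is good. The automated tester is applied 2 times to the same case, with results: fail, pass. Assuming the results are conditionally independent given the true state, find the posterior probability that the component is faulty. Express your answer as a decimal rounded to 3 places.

Let H be the event that the component is faulty; start with P(H) = 0.224. P('fail'|H) = 0.711, P('fail'|¬H) = 0.135.
Update on result 1 ('fail'): P(H) ← 0.711·0.2240 / (0.711·0.2240 + 0.135·0.7760) = 0.15926/0.26402 = 0.6032.
Update on result 2 ('pass'): P(H) ← 0.289·0.6032 / (0.289·0.6032 + 0.865·0.3968) = 0.17433/0.51755 = 0.3368.

Posterior P(H) ≈ 0.337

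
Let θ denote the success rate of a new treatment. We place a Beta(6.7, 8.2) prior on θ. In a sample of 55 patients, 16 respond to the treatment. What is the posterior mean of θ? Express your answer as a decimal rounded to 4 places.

Posterior mean ≈ 0.3247

The binomial likelihood is conjugate to the Beta prior: with 16 successes and 39 failures, the posterior is Beta(6.7+16, 8.2+39) = Beta(22.7, 47.2).
E[θ | data] = 22.7/(22.7+47.2) = 0.3247.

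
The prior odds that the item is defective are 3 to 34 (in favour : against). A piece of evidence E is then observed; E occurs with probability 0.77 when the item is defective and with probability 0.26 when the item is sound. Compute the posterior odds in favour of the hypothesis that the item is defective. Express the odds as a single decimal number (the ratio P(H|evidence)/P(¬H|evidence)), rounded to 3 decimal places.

Posterior odds ≈ 0.261

Prior odds = 3/34 = 0.088235. In log-odds, ln(0.088235) = -2.4277.
Add log likelihood ratio: ln(2.9615) = 1.0857.
Posterior log-odds = -1.3420, so posterior odds = exp(-1.3420) = 0.26131.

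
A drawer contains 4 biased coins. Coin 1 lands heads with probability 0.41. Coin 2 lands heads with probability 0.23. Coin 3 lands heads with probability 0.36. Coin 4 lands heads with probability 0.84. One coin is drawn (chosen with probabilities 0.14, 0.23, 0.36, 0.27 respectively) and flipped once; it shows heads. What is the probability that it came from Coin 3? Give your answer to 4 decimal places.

Posterior probability ≈ 0.2777

Tabulate prior·likelihood by source: [1] prior 0.14, lik 0.41, product 0.05740; [2] prior 0.23, lik 0.23, product 0.05290; [3] prior 0.36, lik 0.36, product 0.1296; [4] prior 0.27, lik 0.84, product 0.2268.
Normalizing constant = 0.46670; the posterior for Coin 3 is its product over the sum, 0.1296/0.46670 = 0.2777.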